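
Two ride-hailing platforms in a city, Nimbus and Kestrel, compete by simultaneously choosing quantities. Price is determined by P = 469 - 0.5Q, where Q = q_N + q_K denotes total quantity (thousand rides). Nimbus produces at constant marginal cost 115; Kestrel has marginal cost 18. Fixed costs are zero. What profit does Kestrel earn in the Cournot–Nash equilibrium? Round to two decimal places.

Nimbus's profit: π_N = (469 - 0.5Q)q_N - (115q_N). Setting ∂π_N/∂q_N = 0: 354 - q_N - (1/2)(q_K) = 0.
Kestrel's profit: π_K = (469 - 0.5Q)q_K - (18q_K). Setting ∂π_K/∂q_K = 0: 451 - q_K - (1/2)(q_N) = 0.
Rearranging gives the reaction functions q_N = (354 - (1/2)q_K) and q_K = (451 - (1/2)q_N).
Solving the pair: q_N = 514/3, q_K = 1096/3.
Price P = 469 - (1/2)·(1610/3) = 602/3.
Kestrel's profit: (602/3 - 18)·(1096/3) = 66734.2222.

66734.22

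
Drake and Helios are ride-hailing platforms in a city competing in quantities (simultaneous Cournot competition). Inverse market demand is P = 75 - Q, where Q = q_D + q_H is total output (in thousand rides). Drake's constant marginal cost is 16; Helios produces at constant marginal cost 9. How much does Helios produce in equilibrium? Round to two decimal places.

Drake's profit: π_D = (75 - Q)q_D - (16q_D). Setting ∂π_D/∂q_D = 0: 59 - 2q_D - (q_H) = 0.
Helios's profit: π_H = (75 - Q)q_H - (9q_H). Setting ∂π_H/∂q_H = 0: 66 - 2q_H - (q_D) = 0.
Best responses: q_D = (59 - q_H)/2, q_H = (66 - q_D)/2.
Solving the pair: q_D = 52/3, q_H = 73/3.

24.33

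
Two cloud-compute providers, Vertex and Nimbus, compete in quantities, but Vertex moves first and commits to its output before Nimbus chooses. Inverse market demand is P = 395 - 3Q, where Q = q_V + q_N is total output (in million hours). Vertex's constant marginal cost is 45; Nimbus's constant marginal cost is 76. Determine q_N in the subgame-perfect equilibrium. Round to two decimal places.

21.42

Solve by backward induction. Given q_V, the follower Nimbus maximises π_N = (395 - 3q_V - 3q_N)q_N - 76q_N.
Follower FOC: 319 - 3q_V - 6q_N = 0, so q_N(q_V) = (319 - 3q_V)/6.
The leader anticipates this reaction. Substituting into P = 395 - 3Q gives P = 471/2 - (3/2)q_V, so π_V = (471/2 - (3/2)q_V)q_V - 45q_V.
The leader's first-order condition 381/2 - 3q_V = 0 yields q_V = 127/2.
Then q_N = (319 - 3·(127/2))/6 = 257/12.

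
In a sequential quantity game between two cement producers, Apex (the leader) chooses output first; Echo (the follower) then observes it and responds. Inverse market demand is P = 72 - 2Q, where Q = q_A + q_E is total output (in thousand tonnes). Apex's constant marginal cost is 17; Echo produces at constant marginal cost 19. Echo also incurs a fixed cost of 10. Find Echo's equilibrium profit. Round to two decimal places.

65.03

Solve by backward induction. Given q_A, the follower Echo maximises π_E = (72 - 2q_A - 2q_E)q_E - 19q_E.
∂π_E/∂q_E = 53 - 2q_A - 4q_E = 0 gives the reaction function q_E = (53 - 2q_A)/4.
The leader anticipates this reaction. Substituting into P = 72 - 2Q gives P = 91/2 - q_A, so π_A = (91/2 - q_A)q_A - 17q_A.
The leader's first-order condition 57/2 - 2q_A = 0 yields q_A = 57/4.
Then q_E = (53 - 2·(57/4))/4 = 49/8.
Price P = 72 - 2·(163/8) = 125/4.
Echo's profit: (125/4 - 19)·(49/8) - 10 = 65.0313.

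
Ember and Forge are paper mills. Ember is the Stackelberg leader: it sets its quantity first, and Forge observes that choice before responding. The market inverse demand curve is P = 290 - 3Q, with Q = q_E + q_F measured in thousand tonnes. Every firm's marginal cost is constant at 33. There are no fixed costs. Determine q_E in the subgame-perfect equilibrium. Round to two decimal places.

The follower Forge best-responds to any q_E: π_F = (290 - 3Q)q_F - 33q_F.
Setting the follower's marginal profit to zero, 257 - 3q_E - 6q_F = 0, i.e. q_F = (257 - 3q_E)/6.
Ember substitutes q_F(q_E) into its own profit: π_E = q_E(290 - 3q_E - (257 - 3q_E)/2) - 33q_E = (323/2 - (3/2)q_E)q_E - 33q_E.
The leader's first-order condition 257/2 - 3q_E = 0 yields q_E = 257/6.
Then q_F = (257 - 3·(257/6))/6 = 257/12.

42.83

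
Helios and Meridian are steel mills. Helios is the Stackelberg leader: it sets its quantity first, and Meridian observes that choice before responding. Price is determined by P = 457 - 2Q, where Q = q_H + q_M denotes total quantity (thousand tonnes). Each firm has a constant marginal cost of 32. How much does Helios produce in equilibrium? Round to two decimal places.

106.25

Solve by backward induction. Given q_H, the follower Meridian maximises π_M = (457 - 2q_H - 2q_M)q_M - 32q_M.
∂π_M/∂q_M = 425 - 2q_H - 4q_M = 0 gives the reaction function q_M = (425 - 2q_H)/4.
Helios substitutes q_M(q_H) into its own profit: π_H = q_H(457 - 2q_H - (425 - 2q_H)/2) - 32q_H = (489/2 - q_H)q_H - 32q_H.
The leader's first-order condition 425/2 - 2q_H = 0 yields q_H = 425/4.
Then q_M = (425 - 2·(425/4))/4 = 425/8.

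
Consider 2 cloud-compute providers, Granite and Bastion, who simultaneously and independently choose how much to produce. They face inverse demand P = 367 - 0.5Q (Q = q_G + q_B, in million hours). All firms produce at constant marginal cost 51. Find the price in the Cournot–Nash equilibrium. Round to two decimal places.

A representative firm's profit is π_i = q_i(367 - 0.5Q) - 51q_i.
Setting ∂π_i/∂q_i = 0 with rivals' quantities fixed: 316 - q_i - (1/2)q_j = 0.
By symmetry each firm produces the same amount; substituting q_j = q_i yields q_i = 316/(3/2) = 632/3.
Total output Q = 1264/3, so price P = 367 - (1/2)·(1264/3) = 469/3.

156.33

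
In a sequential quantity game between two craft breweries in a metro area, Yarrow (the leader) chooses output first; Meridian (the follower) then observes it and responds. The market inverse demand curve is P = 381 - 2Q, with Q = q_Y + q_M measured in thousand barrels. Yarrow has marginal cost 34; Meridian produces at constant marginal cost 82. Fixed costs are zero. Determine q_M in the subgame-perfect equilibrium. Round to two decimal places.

The follower Meridian best-responds to any q_Y: π_M = (381 - 2Q)q_M - 82q_M.
Follower FOC: 299 - 2q_Y - 4q_M = 0, so q_M(q_Y) = (299 - 2q_Y)/4.
The leader anticipates this reaction. Substituting into P = 381 - 2Q gives P = 463/2 - q_Y, so π_Y = (463/2 - q_Y)q_Y - 34q_Y.
Leader FOC: 395/2 - 2q_Y = 0, so q_Y = 395/4.
Then q_M = (299 - 2·(395/4))/4 = 203/8.

25.38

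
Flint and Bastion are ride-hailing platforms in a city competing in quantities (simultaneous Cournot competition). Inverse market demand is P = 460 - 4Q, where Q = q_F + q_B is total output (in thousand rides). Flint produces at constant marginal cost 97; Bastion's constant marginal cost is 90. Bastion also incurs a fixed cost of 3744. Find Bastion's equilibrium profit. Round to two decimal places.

Flint's profit: π_F = (460 - 4Q)q_F - (97q_F). Setting ∂π_F/∂q_F = 0: 363 - 8q_F - 4(q_B) = 0.
Bastion's first-order condition: 370 - 8q_B - 4(q_F) = 0.
So q_F = (363 - 4q_B)/8 and q_B = (370 - 4q_F)/8.
Solving the pair: q_F = 89/3, q_B = 377/12.
Price P = 460 - 4·(733/12) = 647/3.
Bastion's profit: (647/3 - 90)·(377/12) - 3744 = 204.0278.

204.03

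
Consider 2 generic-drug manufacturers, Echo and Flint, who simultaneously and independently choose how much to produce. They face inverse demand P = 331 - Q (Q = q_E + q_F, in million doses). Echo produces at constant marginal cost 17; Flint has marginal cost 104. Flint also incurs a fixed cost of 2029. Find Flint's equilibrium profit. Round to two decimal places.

148.78

Echo's profit: π_E = (331 - Q)q_E - (17q_E). Setting ∂π_E/∂q_E = 0: 314 - 2q_E - (q_F) = 0.
Flint's first-order condition: 227 - 2q_F - (q_E) = 0.
Best responses: q_E = (314 - q_F)/2, q_F = (227 - q_E)/2.
Solving the pair: q_E = 401/3, q_F = 140/3.
Price P = 331 - 541/3 = 452/3.
Flint's profit: (452/3 - 104)·(140/3) - 2029 = 1339/9.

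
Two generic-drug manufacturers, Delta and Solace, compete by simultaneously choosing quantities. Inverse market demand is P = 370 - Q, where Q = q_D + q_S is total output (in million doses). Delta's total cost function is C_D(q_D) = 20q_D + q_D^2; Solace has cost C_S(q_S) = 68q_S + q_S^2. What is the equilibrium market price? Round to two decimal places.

239.60

Delta's profit: π_D = (370 - Q)q_D - (20q_D + q_D²). Setting ∂π_D/∂q_D = 0: 350 - 4q_D - (q_S) = 0.
Solace's first-order condition: 302 - 4q_S - (q_D) = 0.
Best responses: q_D = (350 - q_S)/4, q_S = (302 - q_D)/4.
Substituting one into the other gives q_D = 366/5 and q_S = 286/5.
Total output Q = 652/5, so price P = 370 - 652/5 = 1198/5.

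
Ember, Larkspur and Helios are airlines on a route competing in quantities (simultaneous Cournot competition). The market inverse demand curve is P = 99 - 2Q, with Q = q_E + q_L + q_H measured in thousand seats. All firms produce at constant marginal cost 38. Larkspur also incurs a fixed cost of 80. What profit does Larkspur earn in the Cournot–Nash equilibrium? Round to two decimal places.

A representative firm's profit is π_i = q_i(99 - 2Q) - 38q_i.
First-order condition (treating rivals' output as given): 61 - 4q_i - 2·Σ_{j≠i} q_j = 0.
By symmetry each firm produces the same amount; substituting Σ_{j≠i} q_j = 2q_i yields q_i = 61/8.
Price P = 99 - 2·(183/8) = 213/4.
Larkspur's profit: (213/4 - 38)·(61/8) - 80 = 1161/32.

36.28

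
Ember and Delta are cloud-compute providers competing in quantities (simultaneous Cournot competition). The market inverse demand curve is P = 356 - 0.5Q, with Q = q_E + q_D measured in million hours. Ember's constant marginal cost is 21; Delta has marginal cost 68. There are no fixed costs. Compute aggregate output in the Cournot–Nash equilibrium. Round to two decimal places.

Ember's profit: π_E = (356 - 0.5Q)q_E - (21q_E). Setting ∂π_E/∂q_E = 0: 335 - q_E - (1/2)(q_D) = 0.
Delta's profit: π_D = (356 - 0.5Q)q_D - (68q_D). Setting ∂π_D/∂q_D = 0: 288 - q_D - (1/2)(q_E) = 0.
So q_E = (335 - (1/2)q_D) and q_D = (288 - (1/2)q_E).
Solving the pair: q_E = 764/3, q_D = 482/3.
Total output Q = 764/3 + 482/3 = 1246/3.

415.33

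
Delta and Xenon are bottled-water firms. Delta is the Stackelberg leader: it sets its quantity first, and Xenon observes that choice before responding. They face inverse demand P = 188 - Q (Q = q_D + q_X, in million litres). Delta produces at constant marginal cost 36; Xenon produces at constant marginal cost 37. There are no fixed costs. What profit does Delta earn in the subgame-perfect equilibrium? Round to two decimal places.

2926.13

Solve by backward induction. Given q_D, the follower Xenon maximises π_X = (188 - q_D - q_X)q_X - 37q_X.
Setting the follower's marginal profit to zero, 151 - q_D - 2q_X = 0, i.e. q_X = (151 - q_D)/2.
The leader anticipates this reaction. Substituting into P = 188 - Q gives P = 225/2 - (1/2)q_D, so π_D = (225/2 - (1/2)q_D)q_D - 36q_D.
Maximising: ∂π_D/∂q_D = 153/2 - q_D = 0, giving q_D = 153/2.
Then q_X = (151 - 153/2)/2 = 149/4.
Price P = 188 - 455/4 = 297/4.
Delta's profit: (297/4 - 36)·(153/2) = 2926.1250.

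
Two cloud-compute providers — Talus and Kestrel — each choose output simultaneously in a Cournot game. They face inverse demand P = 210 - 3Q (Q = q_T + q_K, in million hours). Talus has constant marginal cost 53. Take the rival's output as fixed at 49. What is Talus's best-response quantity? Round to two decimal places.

With the rival's output fixed at 49, Talus's profit is π_T = (210 - 3·49 - 3q_T)q_T - (53q_T) = (63 - 3q_T)q_T - (53q_T).
∂π_T/∂q_T = 10 - 6q_T = 0, so q_T = 5/3.

1.67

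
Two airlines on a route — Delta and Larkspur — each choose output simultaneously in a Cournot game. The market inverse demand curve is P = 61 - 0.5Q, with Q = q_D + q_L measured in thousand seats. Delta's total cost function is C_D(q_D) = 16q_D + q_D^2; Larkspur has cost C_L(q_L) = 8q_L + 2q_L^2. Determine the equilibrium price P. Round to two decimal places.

Delta's profit: π_D = (61 - 0.5Q)q_D - (16q_D + q_D²). Setting ∂π_D/∂q_D = 0: 45 - 3q_D - (1/2)(q_L) = 0.
Larkspur's first-order condition: 53 - 5q_L - (1/2)(q_D) = 0.
So q_D = (45 - (1/2)q_L)/3 and q_L = (53 - (1/2)q_D)/5.
Solving the pair: q_D = 794/59, q_L = 546/59.
Total output Q = 1340/59, so price P = 61 - (1/2)·(1340/59) = 49.6441.

49.64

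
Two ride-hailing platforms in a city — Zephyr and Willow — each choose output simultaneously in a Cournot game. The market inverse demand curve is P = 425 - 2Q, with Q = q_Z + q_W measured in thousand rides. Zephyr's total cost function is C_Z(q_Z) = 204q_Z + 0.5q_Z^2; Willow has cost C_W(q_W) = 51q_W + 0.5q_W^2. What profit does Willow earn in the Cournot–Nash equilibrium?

11560

Zephyr's profit: π_Z = (425 - 2Q)q_Z - (204q_Z + (1/2)q_Z²). Setting ∂π_Z/∂q_Z = 0: 221 - 5q_Z - 2(q_W) = 0.
Willow's first-order condition: 374 - 5q_W - 2(q_Z) = 0.
Rearranging gives the reaction functions q_Z = (221 - 2q_W)/5 and q_W = (374 - 2q_Z)/5.
Substituting one into the other gives q_Z = 17 and q_W = 68.
Price P = 425 - 2·85 = 255.
Willow's profit: 255·68 - 51·68 - (1/2)·68² = 11560.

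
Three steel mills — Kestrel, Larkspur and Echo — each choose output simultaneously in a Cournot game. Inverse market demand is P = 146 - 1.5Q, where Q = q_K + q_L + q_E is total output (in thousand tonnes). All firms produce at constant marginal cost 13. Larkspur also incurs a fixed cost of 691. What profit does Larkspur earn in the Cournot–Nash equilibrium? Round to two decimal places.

A representative firm's profit is π_i = q_i(146 - 1.5Q) - 13q_i.
Setting ∂π_i/∂q_i = 0 with rivals' quantities fixed: 133 - 3q_i - (3/2)·Σ_{j≠i} q_j = 0.
With identical firms every q_j equals q_i, so Σ_{j≠i} q_j = 2q_i and 133 = 6q_i, giving q_i = 133/6.
Price P = 146 - (3/2)·(133/2) = 185/4.
Larkspur's profit: (185/4 - 13)·(133/6) - 691 = 1105/24.

46.04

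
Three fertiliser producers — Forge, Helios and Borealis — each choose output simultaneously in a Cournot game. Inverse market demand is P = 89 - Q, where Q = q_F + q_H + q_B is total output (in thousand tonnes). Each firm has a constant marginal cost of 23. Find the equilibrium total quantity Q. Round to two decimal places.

49.50

Each firm earns π_i = (89 - Q)q_i - 23q_i.
Setting ∂π_i/∂q_i = 0 with rivals' quantities fixed: 66 - 2q_i - Σ_{j≠i} q_j = 0.
By symmetry each firm produces the same amount; substituting Σ_{j≠i} q_j = 2q_i yields q_i = 66/4 = 33/2.
Total output Q = 33/2 + 33/2 + 33/2 = 99/2.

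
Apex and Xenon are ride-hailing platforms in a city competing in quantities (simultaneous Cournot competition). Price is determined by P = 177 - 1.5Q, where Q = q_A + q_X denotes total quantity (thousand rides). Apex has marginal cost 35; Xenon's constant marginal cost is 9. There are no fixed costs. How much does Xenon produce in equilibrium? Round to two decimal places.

Apex's profit: π_A = (177 - 1.5Q)q_A - (35q_A). Setting ∂π_A/∂q_A = 0: 142 - 3q_A - (3/2)(q_X) = 0.
Xenon's profit: π_X = (177 - 1.5Q)q_X - (9q_X). Setting ∂π_X/∂q_X = 0: 168 - 3q_X - (3/2)(q_A) = 0.
Rearranging gives the reaction functions q_A = (142 - (3/2)q_X)/3 and q_X = (168 - (3/2)q_A)/3.
Substituting one into the other gives q_A = 232/9 and q_X = 388/9.

43.11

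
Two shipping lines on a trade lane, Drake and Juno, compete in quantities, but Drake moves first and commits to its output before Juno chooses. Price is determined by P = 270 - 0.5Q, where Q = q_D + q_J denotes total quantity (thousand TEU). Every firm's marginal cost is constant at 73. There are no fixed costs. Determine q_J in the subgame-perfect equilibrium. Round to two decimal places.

Solve by backward induction. Given q_D, the follower Juno maximises π_J = (270 - (1/2)q_D - (1/2)q_J)q_J - 73q_J.
Setting the follower's marginal profit to zero, 197 - (1/2)q_D - q_J = 0, i.e. q_J = (197 - (1/2)q_D).
The leader anticipates this reaction. Substituting into P = 270 - 0.5Q gives P = 343/2 - (1/4)q_D, so π_D = (343/2 - (1/4)q_D)q_D - 73q_D.
Leader FOC: 197/2 - (1/2)q_D = 0, so q_D = 197.
Then q_J = (197 - (1/2)·197) = 197/2.

98.50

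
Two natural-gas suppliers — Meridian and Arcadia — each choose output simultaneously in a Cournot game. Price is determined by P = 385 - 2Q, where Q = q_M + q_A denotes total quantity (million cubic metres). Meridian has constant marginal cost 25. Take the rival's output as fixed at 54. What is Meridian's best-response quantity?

63

With the rival's output fixed at 54, Meridian's profit is π_M = (385 - 2·54 - 2q_M)q_M - (25q_M) = (277 - 2q_M)q_M - (25q_M).
∂π_M/∂q_M = 252 - 4q_M = 0, so q_M = 63.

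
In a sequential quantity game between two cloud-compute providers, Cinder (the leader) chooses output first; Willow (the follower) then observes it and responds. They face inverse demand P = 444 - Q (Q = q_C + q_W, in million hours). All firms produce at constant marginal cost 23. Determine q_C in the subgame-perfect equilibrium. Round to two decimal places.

210.50

The follower Willow best-responds to any q_C: π_W = (444 - Q)q_W - 23q_W.
∂π_W/∂q_W = 421 - q_C - 2q_W = 0 gives the reaction function q_W = (421 - q_C)/2.
Cinder substitutes q_W(q_C) into its own profit: π_C = q_C(444 - q_C - (421 - q_C)/2) - 23q_C = (467/2 - (1/2)q_C)q_C - 23q_C.
Maximising: ∂π_C/∂q_C = 421/2 - q_C = 0, giving q_C = 421/2.
Then q_W = (421 - 421/2)/2 = 421/4.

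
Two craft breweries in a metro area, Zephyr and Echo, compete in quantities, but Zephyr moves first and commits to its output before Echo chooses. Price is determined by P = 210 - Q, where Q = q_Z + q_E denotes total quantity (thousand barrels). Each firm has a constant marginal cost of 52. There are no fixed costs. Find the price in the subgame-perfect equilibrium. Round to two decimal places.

The follower Echo best-responds to any q_Z: π_E = (210 - Q)q_E - 52q_E.
Setting the follower's marginal profit to zero, 158 - q_Z - 2q_E = 0, i.e. q_E = (158 - q_Z)/2.
The leader anticipates this reaction. Substituting into P = 210 - Q gives P = 131 - (1/2)q_Z, so π_Z = (131 - (1/2)q_Z)q_Z - 52q_Z.
Leader FOC: 79 - q_Z = 0, so q_Z = 79.
Then q_E = (158 - 79)/2 = 79/2.
Total output Q = 237/2, so price P = 210 - 237/2 = 183/2.

91.50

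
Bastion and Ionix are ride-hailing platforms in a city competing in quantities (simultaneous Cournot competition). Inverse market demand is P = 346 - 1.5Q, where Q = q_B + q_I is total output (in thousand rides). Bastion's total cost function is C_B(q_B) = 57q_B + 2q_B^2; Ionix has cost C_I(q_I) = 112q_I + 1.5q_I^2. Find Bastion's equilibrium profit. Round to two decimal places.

4236.80

Bastion's profit: π_B = (346 - 1.5Q)q_B - (57q_B + 2q_B²). Setting ∂π_B/∂q_B = 0: 289 - 7q_B - (3/2)(q_I) = 0.
Ionix's profit: π_I = (346 - 1.5Q)q_I - (112q_I + (3/2)q_I²). Setting ∂π_I/∂q_I = 0: 234 - 6q_I - (3/2)(q_B) = 0.
Rearranging gives the reaction functions q_B = (289 - (3/2)q_I)/7 and q_I = (234 - (3/2)q_B)/6.
Solving the pair: q_B = 1844/53, q_I = 1606/53.
Price P = 346 - (3/2)·65.0943 = 248.3585.
Bastion's profit: 248.3585·(1844/53) - 57·(1844/53) - 2(1844/53)² = 4236.8017.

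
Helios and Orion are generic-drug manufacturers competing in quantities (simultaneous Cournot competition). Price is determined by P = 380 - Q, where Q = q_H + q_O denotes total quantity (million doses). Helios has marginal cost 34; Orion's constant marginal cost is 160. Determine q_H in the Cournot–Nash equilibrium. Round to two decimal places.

Helios's profit: π_H = (380 - Q)q_H - (34q_H). Setting ∂π_H/∂q_H = 0: 346 - 2q_H - (q_O) = 0.
Orion's profit: π_O = (380 - Q)q_O - (160q_O). Setting ∂π_O/∂q_O = 0: 220 - 2q_O - (q_H) = 0.
So q_H = (346 - q_O)/2 and q_O = (220 - q_H)/2.
Solving the pair: q_H = 472/3, q_O = 94/3.

157.33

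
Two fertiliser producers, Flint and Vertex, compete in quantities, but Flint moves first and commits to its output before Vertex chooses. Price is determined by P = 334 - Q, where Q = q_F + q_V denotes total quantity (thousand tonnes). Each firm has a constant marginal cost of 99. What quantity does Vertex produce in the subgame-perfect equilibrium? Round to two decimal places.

The follower Vertex best-responds to any q_F: π_V = (334 - Q)q_V - 99q_V.
∂π_V/∂q_V = 235 - q_F - 2q_V = 0 gives the reaction function q_V = (235 - q_F)/2.
The leader anticipates this reaction. Substituting into P = 334 - Q gives P = 433/2 - (1/2)q_F, so π_F = (433/2 - (1/2)q_F)q_F - 99q_F.
Maximising: ∂π_F/∂q_F = 235/2 - q_F = 0, giving q_F = 235/2.
Then q_V = (235 - 235/2)/2 = 235/4.

58.75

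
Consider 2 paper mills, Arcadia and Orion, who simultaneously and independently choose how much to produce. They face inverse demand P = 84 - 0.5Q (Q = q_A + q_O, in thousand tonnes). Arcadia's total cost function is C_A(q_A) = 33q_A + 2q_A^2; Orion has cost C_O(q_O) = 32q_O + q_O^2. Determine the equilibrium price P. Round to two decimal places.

Arcadia's profit: π_A = (84 - 0.5Q)q_A - (33q_A + 2q_A²). Setting ∂π_A/∂q_A = 0: 51 - 5q_A - (1/2)(q_O) = 0.
Orion's first-order condition: 52 - 3q_O - (1/2)(q_A) = 0.
So q_A = (51 - (1/2)q_O)/5 and q_O = (52 - (1/2)q_A)/3.
Substituting one into the other gives q_A = 508/59 and q_O = 938/59.
Total output Q = 1446/59, so price P = 84 - (1/2)·(1446/59) = 71.7458.

71.75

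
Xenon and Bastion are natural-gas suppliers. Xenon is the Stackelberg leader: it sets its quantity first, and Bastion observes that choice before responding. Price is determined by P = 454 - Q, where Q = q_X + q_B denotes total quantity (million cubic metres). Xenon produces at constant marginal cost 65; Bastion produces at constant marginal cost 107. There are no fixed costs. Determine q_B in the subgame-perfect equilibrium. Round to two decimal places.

The follower Bastion best-responds to any q_X: π_B = (454 - Q)q_B - 107q_B.
Setting the follower's marginal profit to zero, 347 - q_X - 2q_B = 0, i.e. q_B = (347 - q_X)/2.
Xenon substitutes q_B(q_X) into its own profit: π_X = q_X(454 - q_X - (347 - q_X)/2) - 65q_X = (561/2 - (1/2)q_X)q_X - 65q_X.
Maximising: ∂π_X/∂q_X = 431/2 - q_X = 0, giving q_X = 431/2.
Then q_B = (347 - 431/2)/2 = 263/4.

65.75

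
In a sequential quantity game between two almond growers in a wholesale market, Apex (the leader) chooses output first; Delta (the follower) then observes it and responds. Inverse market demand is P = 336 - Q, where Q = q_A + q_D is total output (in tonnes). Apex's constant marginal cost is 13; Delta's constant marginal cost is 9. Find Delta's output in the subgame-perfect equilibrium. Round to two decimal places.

83.75

The follower Delta best-responds to any q_A: π_D = (336 - Q)q_D - 9q_D.
Setting the follower's marginal profit to zero, 327 - q_A - 2q_D = 0, i.e. q_D = (327 - q_A)/2.
The leader anticipates this reaction. Substituting into P = 336 - Q gives P = 345/2 - (1/2)q_A, so π_A = (345/2 - (1/2)q_A)q_A - 13q_A.
Maximising: ∂π_A/∂q_A = 319/2 - q_A = 0, giving q_A = 319/2.
Then q_D = (327 - 319/2)/2 = 335/4.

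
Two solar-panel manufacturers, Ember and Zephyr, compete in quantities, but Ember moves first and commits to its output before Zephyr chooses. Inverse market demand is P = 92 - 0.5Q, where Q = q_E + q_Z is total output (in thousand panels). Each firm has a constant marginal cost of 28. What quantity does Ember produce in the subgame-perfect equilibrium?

The follower Zephyr best-responds to any q_E: π_Z = (92 - 0.5Q)q_Z - 28q_Z.
∂π_Z/∂q_Z = 64 - (1/2)q_E - q_Z = 0 gives the reaction function q_Z = (64 - (1/2)q_E).
Ember substitutes q_Z(q_E) into its own profit: π_E = q_E(92 - (1/2)q_E - (64 - (1/2)q_E)/2) - 28q_E = (60 - (1/4)q_E)q_E - 28q_E.
Maximising: ∂π_E/∂q_E = 32 - (1/2)q_E = 0, giving q_E = 64.
Then q_Z = (64 - (1/2)·64) = 32.

64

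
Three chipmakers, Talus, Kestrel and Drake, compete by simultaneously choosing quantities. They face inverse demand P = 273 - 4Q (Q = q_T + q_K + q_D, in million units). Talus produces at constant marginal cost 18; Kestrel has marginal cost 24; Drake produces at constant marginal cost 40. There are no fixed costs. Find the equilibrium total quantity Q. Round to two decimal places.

Talus's profit: π_T = (273 - 4Q)q_T - (18q_T). Setting ∂π_T/∂q_T = 0: 255 - 8q_T - 4(q_K + q_D) = 0.
Kestrel's profit: π_K = (273 - 4Q)q_K - (24q_K). Setting ∂π_K/∂q_K = 0: 249 - 8q_K - 4(q_T + q_D) = 0.
Drake's first-order condition: 233 - 8q_D - 4(q_T + q_K) = 0.
Adding the 3 first-order conditions: 737 − 16Q = 0, so Q = 737/16.
Back-substituting: q_T = (255 − 737/4)/4 = 283/16, q_K = (249 − 737/4)/4 = 259/16, q_D = (233 − 737/4)/4 = 195/16.
Total output Q = 283/16 + 259/16 + 195/16 = 737/16.

46.06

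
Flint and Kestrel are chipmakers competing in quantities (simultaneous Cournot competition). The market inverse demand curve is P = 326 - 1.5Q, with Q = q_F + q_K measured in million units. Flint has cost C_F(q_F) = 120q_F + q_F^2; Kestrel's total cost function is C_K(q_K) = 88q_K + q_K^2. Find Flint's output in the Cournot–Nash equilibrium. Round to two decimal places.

Flint's profit: π_F = (326 - 1.5Q)q_F - (120q_F + q_F²). Setting ∂π_F/∂q_F = 0: 206 - 5q_F - (3/2)(q_K) = 0.
Kestrel's profit: π_K = (326 - 1.5Q)q_K - (88q_K + q_K²). Setting ∂π_K/∂q_K = 0: 238 - 5q_K - (3/2)(q_F) = 0.
Rearranging gives the reaction functions q_F = (206 - (3/2)q_K)/5 and q_K = (238 - (3/2)q_F)/5.
Solving the pair: q_F = 29.5824, q_K = 38.7253.

29.58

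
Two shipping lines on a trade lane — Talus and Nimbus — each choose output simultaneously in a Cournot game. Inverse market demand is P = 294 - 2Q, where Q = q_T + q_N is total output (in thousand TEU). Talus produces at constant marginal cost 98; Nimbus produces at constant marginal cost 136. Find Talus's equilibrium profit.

Talus's profit: π_T = (294 - 2Q)q_T - (98q_T). Setting ∂π_T/∂q_T = 0: 196 - 4q_T - 2(q_N) = 0.
Nimbus's profit: π_N = (294 - 2Q)q_N - (136q_N). Setting ∂π_N/∂q_N = 0: 158 - 4q_N - 2(q_T) = 0.
Best responses: q_T = (196 - 2q_N)/4, q_N = (158 - 2q_T)/4.
Solving the pair: q_T = 39, q_N = 20.
Price P = 294 - 2·59 = 176.
Talus's profit: (176 - 98)·39 = 3042.

3042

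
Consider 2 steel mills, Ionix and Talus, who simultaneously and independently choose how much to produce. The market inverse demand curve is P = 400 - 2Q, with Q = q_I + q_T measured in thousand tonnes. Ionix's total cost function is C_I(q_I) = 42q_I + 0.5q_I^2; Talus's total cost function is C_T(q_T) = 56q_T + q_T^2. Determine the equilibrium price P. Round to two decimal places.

210.46

Ionix's profit: π_I = (400 - 2Q)q_I - (42q_I + (1/2)q_I²). Setting ∂π_I/∂q_I = 0: 358 - 5q_I - 2(q_T) = 0.
Talus's profit: π_T = (400 - 2Q)q_T - (56q_T + q_T²). Setting ∂π_T/∂q_T = 0: 344 - 6q_T - 2(q_I) = 0.
Best responses: q_I = (358 - 2q_T)/5, q_T = (344 - 2q_I)/6.
Solving the pair: q_I = 730/13, q_T = 502/13.
Total output Q = 1232/13, so price P = 400 - 2·(1232/13) = 210.4615.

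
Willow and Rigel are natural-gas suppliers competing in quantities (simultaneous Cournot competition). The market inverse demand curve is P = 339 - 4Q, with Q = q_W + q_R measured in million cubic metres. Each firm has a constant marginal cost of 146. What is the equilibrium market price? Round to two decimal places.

210.33

Each firm earns π_i = (339 - 4Q)q_i - 146q_i.
First-order condition (treating rivals' output as given): 193 - 8q_i - 4q_j = 0.
With identical firms every q_j equals q_i, so q_j = q_i and 193 = 12q_i, giving q_i = 193/12.
Total output Q = 193/6, so price P = 339 - 4·(193/6) = 631/3.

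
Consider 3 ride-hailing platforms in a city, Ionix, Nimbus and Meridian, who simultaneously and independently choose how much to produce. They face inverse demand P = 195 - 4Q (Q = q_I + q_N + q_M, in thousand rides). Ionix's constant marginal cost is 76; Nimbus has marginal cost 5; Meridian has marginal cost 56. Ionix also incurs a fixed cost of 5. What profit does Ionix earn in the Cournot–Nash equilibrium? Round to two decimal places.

7.25

Ionix's profit: π_I = (195 - 4Q)q_I - (76q_I). Setting ∂π_I/∂q_I = 0: 119 - 8q_I - 4(q_N + q_M) = 0.
Nimbus's profit: π_N = (195 - 4Q)q_N - (5q_N). Setting ∂π_N/∂q_N = 0: 190 - 8q_N - 4(q_I + q_M) = 0.
Meridian's profit: π_M = (195 - 4Q)q_M - (56q_M). Setting ∂π_M/∂q_M = 0: 139 - 8q_M - 4(q_I + q_N) = 0.
Summing all 3 equations gives 448 − 16Q = 0, hence Q = 28.
Back-substituting: q_I = (119 − 112)/4 = 7/4, q_N = (190 − 112)/4 = 39/2, q_M = (139 − 112)/4 = 27/4.
Price P = 195 - 4·28 = 83.
Ionix's profit: (83 - 76)·(7/4) - 5 = 29/4.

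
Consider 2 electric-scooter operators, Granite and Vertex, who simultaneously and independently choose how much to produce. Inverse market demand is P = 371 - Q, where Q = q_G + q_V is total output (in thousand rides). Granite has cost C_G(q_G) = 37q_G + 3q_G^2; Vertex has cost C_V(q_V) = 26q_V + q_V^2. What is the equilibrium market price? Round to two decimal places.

260.77

Granite's profit: π_G = (371 - Q)q_G - (37q_G + 3q_G²). Setting ∂π_G/∂q_G = 0: 334 - 8q_G - (q_V) = 0.
Vertex's profit: π_V = (371 - Q)q_V - (26q_V + q_V²). Setting ∂π_V/∂q_V = 0: 345 - 4q_V - (q_G) = 0.
Rearranging gives the reaction functions q_G = (334 - q_V)/8 and q_V = (345 - q_G)/4.
Substituting one into the other gives q_G = 991/31 and q_V = 78.2581.
Total output Q = 110.2258, so price P = 371 - 110.2258 = 260.7742.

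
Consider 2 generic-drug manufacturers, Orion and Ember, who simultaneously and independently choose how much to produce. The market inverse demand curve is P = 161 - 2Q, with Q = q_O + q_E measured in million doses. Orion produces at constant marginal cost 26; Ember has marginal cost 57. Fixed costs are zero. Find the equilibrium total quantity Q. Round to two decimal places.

Orion's profit: π_O = (161 - 2Q)q_O - (26q_O). Setting ∂π_O/∂q_O = 0: 135 - 4q_O - 2(q_E) = 0.
Ember's profit: π_E = (161 - 2Q)q_E - (57q_E). Setting ∂π_E/∂q_E = 0: 104 - 4q_E - 2(q_O) = 0.
Rearranging gives the reaction functions q_O = (135 - 2q_E)/4 and q_E = (104 - 2q_O)/4.
Solving the pair: q_O = 83/3, q_E = 73/6.
Total output Q = 83/3 + 73/6 = 239/6.

39.83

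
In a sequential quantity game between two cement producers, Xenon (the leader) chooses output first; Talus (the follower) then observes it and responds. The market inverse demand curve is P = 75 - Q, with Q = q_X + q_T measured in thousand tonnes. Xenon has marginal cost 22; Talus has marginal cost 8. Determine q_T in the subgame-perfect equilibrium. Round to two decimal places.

The follower Talus best-responds to any q_X: π_T = (75 - Q)q_T - 8q_T.
Follower FOC: 67 - q_X - 2q_T = 0, so q_T(q_X) = (67 - q_X)/2.
Xenon substitutes q_T(q_X) into its own profit: π_X = q_X(75 - q_X - (67 - q_X)/2) - 22q_X = (83/2 - (1/2)q_X)q_X - 22q_X.
Maximising: ∂π_X/∂q_X = 39/2 - q_X = 0, giving q_X = 39/2.
Then q_T = (67 - 39/2)/2 = 95/4.

23.75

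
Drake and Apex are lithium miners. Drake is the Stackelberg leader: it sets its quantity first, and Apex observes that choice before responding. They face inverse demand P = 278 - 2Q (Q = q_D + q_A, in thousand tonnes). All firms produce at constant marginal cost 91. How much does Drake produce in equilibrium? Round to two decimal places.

Solve by backward induction. Given q_D, the follower Apex maximises π_A = (278 - 2q_D - 2q_A)q_A - 91q_A.
∂π_A/∂q_A = 187 - 2q_D - 4q_A = 0 gives the reaction function q_A = (187 - 2q_D)/4.
The leader anticipates this reaction. Substituting into P = 278 - 2Q gives P = 369/2 - q_D, so π_D = (369/2 - q_D)q_D - 91q_D.
The leader's first-order condition 187/2 - 2q_D = 0 yields q_D = 187/4.
Then q_A = (187 - 2·(187/4))/4 = 187/8.

46.75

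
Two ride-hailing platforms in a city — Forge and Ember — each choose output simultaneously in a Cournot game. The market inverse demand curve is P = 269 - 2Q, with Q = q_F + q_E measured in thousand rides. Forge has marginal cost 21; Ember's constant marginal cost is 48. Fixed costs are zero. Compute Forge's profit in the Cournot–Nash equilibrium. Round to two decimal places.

4201.39

Forge's profit: π_F = (269 - 2Q)q_F - (21q_F). Setting ∂π_F/∂q_F = 0: 248 - 4q_F - 2(q_E) = 0.
Ember's first-order condition: 221 - 4q_E - 2(q_F) = 0.
So q_F = (248 - 2q_E)/4 and q_E = (221 - 2q_F)/4.
Substituting one into the other gives q_F = 275/6 and q_E = 97/3.
Price P = 269 - 2·(469/6) = 338/3.
Forge's profit: (338/3 - 21)·(275/6) = 4201.3889.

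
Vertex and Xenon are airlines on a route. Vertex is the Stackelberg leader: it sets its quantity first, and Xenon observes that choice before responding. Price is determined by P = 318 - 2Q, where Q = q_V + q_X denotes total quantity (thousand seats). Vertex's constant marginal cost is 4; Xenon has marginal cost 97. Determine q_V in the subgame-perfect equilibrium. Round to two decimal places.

101.75

The follower Xenon best-responds to any q_V: π_X = (318 - 2Q)q_X - 97q_X.
Setting the follower's marginal profit to zero, 221 - 2q_V - 4q_X = 0, i.e. q_X = (221 - 2q_V)/4.
The leader anticipates this reaction. Substituting into P = 318 - 2Q gives P = 415/2 - q_V, so π_V = (415/2 - q_V)q_V - 4q_V.
Leader FOC: 407/2 - 2q_V = 0, so q_V = 407/4.
Then q_X = (221 - 2·(407/4))/4 = 35/8.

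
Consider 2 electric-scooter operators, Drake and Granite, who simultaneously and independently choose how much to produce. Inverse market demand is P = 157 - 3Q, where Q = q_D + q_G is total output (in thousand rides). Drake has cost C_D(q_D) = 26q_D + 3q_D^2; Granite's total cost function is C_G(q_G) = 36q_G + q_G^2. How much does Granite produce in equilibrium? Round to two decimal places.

Drake's profit: π_D = (157 - 3Q)q_D - (26q_D + 3q_D²). Setting ∂π_D/∂q_D = 0: 131 - 12q_D - 3(q_G) = 0.
Granite's first-order condition: 121 - 8q_G - 3(q_D) = 0.
So q_D = (131 - 3q_G)/12 and q_G = (121 - 3q_D)/8.
Solving the pair: q_D = 685/87, q_G = 353/29.

12.17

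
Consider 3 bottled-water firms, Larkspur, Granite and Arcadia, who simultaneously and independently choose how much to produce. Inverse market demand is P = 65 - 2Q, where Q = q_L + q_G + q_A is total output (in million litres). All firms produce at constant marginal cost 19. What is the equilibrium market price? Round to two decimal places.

30.50

A representative firm's profit is π_i = q_i(65 - 2Q) - 19q_i.
First-order condition (treating rivals' output as given): 46 - 4q_i - 2·Σ_{j≠i} q_j = 0.
By symmetry each firm produces the same amount; substituting Σ_{j≠i} q_j = 2q_i yields q_i = 46/8 = 23/4.
Total output Q = 69/4, so price P = 65 - 2·(69/4) = 61/2.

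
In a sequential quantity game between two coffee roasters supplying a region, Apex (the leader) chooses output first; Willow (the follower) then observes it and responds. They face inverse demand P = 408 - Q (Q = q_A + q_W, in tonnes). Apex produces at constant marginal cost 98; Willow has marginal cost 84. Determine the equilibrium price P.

172

The follower Willow best-responds to any q_A: π_W = (408 - Q)q_W - 84q_W.
Setting the follower's marginal profit to zero, 324 - q_A - 2q_W = 0, i.e. q_W = (324 - q_A)/2.
Apex substitutes q_W(q_A) into its own profit: π_A = q_A(408 - q_A - (324 - q_A)/2) - 98q_A = (246 - (1/2)q_A)q_A - 98q_A.
The leader's first-order condition 148 - q_A = 0 yields q_A = 148.
Then q_W = (324 - 148)/2 = 88.
Total output Q = 236, so price P = 408 - 236 = 172.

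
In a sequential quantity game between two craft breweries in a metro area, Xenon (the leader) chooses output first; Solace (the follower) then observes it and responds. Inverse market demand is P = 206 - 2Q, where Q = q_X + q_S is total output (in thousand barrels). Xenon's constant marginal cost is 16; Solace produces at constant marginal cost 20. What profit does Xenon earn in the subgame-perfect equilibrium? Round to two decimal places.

2352.25

Solve by backward induction. Given q_X, the follower Solace maximises π_S = (206 - 2q_X - 2q_S)q_S - 20q_S.
Follower FOC: 186 - 2q_X - 4q_S = 0, so q_S(q_X) = (186 - 2q_X)/4.
Xenon substitutes q_S(q_X) into its own profit: π_X = q_X(206 - 2q_X - (186 - 2q_X)/2) - 16q_X = (113 - q_X)q_X - 16q_X.
Leader FOC: 97 - 2q_X = 0, so q_X = 97/2.
Then q_S = (186 - 2·(97/2))/4 = 89/4.
Price P = 206 - 2·(283/4) = 129/2.
Xenon's profit: (129/2 - 16)·(97/2) = 2352.2500.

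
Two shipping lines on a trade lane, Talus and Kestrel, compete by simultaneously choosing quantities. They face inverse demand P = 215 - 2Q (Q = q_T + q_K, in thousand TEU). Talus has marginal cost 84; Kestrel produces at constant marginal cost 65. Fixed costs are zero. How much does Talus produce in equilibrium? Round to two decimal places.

18.67

Talus's profit: π_T = (215 - 2Q)q_T - (84q_T). Setting ∂π_T/∂q_T = 0: 131 - 4q_T - 2(q_K) = 0.
Kestrel's first-order condition: 150 - 4q_K - 2(q_T) = 0.
So q_T = (131 - 2q_K)/4 and q_K = (150 - 2q_T)/4.
Substituting one into the other gives q_T = 56/3 and q_K = 169/6.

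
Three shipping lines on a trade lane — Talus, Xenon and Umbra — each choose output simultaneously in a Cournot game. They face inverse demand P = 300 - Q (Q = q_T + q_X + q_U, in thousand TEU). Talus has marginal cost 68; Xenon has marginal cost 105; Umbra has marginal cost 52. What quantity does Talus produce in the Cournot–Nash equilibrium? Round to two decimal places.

63.25

Talus's profit: π_T = (300 - Q)q_T - (68q_T). Setting ∂π_T/∂q_T = 0: 232 - 2q_T - (q_X + q_U) = 0.
Xenon's profit: π_X = (300 - Q)q_X - (105q_X). Setting ∂π_X/∂q_X = 0: 195 - 2q_X - (q_T + q_U) = 0.
Umbra's first-order condition: 248 - 2q_U - (q_T + q_X) = 0.
Summing all 3 equations gives 675 − 4Q = 0, hence Q = 675/4.
Back-substituting: q_T = (232 − 675/4) = 253/4, q_X = (195 − 675/4) = 105/4, q_U = (248 − 675/4) = 317/4.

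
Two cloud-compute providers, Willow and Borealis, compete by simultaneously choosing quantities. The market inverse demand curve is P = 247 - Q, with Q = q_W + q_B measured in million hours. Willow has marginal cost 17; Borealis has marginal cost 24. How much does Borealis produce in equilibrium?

72

Willow's profit: π_W = (247 - Q)q_W - (17q_W). Setting ∂π_W/∂q_W = 0: 230 - 2q_W - (q_B) = 0.
Borealis's first-order condition: 223 - 2q_B - (q_W) = 0.
So q_W = (230 - q_B)/2 and q_B = (223 - q_W)/2.
Substituting one into the other gives q_W = 79 and q_B = 72.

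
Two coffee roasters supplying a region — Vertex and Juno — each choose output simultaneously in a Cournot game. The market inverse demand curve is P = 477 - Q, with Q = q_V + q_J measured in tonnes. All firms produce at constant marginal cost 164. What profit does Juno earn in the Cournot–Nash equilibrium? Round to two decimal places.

10885.44

A representative firm's profit is π_i = q_i(477 - Q) - 164q_i.
Setting ∂π_i/∂q_i = 0 with rivals' quantities fixed: 313 - 2q_i - q_j = 0.
By symmetry each firm produces the same amount; substituting q_j = q_i yields q_i = 313/3.
Price P = 477 - 626/3 = 805/3.
Juno's profit: (805/3 - 164)·(313/3) = 10885.4444.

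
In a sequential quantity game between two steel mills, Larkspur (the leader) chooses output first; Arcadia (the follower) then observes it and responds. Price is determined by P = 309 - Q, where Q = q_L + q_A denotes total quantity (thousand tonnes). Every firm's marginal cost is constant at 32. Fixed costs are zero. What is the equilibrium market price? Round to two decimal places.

The follower Arcadia best-responds to any q_L: π_A = (309 - Q)q_A - 32q_A.
Follower FOC: 277 - q_L - 2q_A = 0, so q_A(q_L) = (277 - q_L)/2.
The leader anticipates this reaction. Substituting into P = 309 - Q gives P = 341/2 - (1/2)q_L, so π_L = (341/2 - (1/2)q_L)q_L - 32q_L.
The leader's first-order condition 277/2 - q_L = 0 yields q_L = 277/2.
Then q_A = (277 - 277/2)/2 = 277/4.
Total output Q = 831/4, so price P = 309 - 831/4 = 405/4.

101.25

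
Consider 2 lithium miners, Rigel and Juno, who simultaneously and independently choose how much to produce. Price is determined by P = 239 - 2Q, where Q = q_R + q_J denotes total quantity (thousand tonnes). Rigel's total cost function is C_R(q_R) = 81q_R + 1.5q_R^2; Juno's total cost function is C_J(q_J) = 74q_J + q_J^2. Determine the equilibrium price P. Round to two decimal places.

Rigel's profit: π_R = (239 - 2Q)q_R - (81q_R + (3/2)q_R²). Setting ∂π_R/∂q_R = 0: 158 - 7q_R - 2(q_J) = 0.
Juno's profit: π_J = (239 - 2Q)q_J - (74q_J + q_J²). Setting ∂π_J/∂q_J = 0: 165 - 6q_J - 2(q_R) = 0.
Best responses: q_R = (158 - 2q_J)/7, q_J = (165 - 2q_R)/6.
Substituting one into the other gives q_R = 309/19 and q_J = 839/38.
Total output Q = 1457/38, so price P = 239 - 2·(1457/38) = 162.3158.

162.32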